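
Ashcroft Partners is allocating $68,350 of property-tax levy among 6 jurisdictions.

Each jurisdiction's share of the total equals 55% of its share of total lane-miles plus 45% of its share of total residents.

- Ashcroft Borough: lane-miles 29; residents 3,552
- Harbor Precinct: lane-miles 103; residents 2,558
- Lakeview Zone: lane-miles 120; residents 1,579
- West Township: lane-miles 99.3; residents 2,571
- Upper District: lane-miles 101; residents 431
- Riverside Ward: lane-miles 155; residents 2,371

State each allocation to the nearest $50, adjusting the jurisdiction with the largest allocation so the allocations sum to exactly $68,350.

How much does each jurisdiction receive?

Ashcroft Borough: $10,150; Harbor Precinct: $12,400; Lakeview Zone: $11,150; West Township: $12,200; Upper District: $7,250; Riverside Ward: $15,200

Totals — lane-miles 607.3, residents 13,062.
Blended shares (55% lane-miles + 45% residents): Ashcroft Borough 0.1486; Harbor Precinct 0.1814; Lakeview Zone 0.1631; West Township 0.1785; Upper District 0.1063; Riverside Ward 0.2221.
Proportional shares: Ashcroft Borough 10,159.14; Harbor Precinct 12,399.21; Lakeview Zone 11,146.25; West Township 12,200.79; Upper District 7,266.89; Riverside Ward 15,177.73.
After rounding ($50): Ashcroft Borough $10,150; Harbor Precinct $12,400; Lakeview Zone $11,150; West Township $12,200; Upper District $7,250; Riverside Ward $15,200. Sum = $68,350.
Sum already equals the total — no adjustment.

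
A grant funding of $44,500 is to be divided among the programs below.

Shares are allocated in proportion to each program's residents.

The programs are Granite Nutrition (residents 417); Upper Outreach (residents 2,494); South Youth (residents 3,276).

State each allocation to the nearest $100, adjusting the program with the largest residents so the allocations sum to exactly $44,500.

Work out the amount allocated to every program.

Sum of residents: 417 + 2,494 + 3,276 = 6,187.
Proportional shares: Granite Nutrition 2,999.27; Upper Outreach 17,938.10; South Youth 23,562.63.
At nearest $100: Granite Nutrition $3,000; Upper Outreach $17,900; South Youth $23,600. Sum = $44,500.
Rounded total matches; no reconciliation needed.

Granite Nutrition: $3,000 · Upper Outreach: $17,900 · South Youth: $23,600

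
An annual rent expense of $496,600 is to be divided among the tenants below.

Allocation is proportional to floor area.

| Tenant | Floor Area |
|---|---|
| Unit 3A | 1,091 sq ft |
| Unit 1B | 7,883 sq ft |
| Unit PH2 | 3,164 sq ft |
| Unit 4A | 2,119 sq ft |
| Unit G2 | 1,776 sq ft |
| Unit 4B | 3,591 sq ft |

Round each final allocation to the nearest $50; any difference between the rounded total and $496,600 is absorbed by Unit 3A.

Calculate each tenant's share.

Sum of floor area: 19,624.
Proportional shares: Unit 3A 1,091/19,624 × $496,600 = 27,608.57; Unit 1B 7,883/19,624 × $496,600 = 199,485.21; Unit PH2 3,164/19,624 × $496,600 = 80,067.39; Unit 4A 2,119/19,624 × $496,600 = 53,622.88; Unit G2 1,776/19,624 × $496,600 = 44,943.01; Unit 4B 3,591/19,624 × $496,600 = 90,872.94.
Rounded to nearest $50: Unit 3A $27,600; Unit 1B $199,500; Unit PH2 $80,050; Unit 4A $53,600; Unit G2 $44,950; Unit 4B $90,850. Sum = $496,550.
Difference $496,600 − $496,550 = +$50 applied to Unit 3A: Unit 3A becomes $27,650.

Unit 3A: $27,650; Unit 1B: $199,500; Unit PH2: $80,050; Unit 4A: $53,600; Unit G2: $44,950; Unit 4B: $90,850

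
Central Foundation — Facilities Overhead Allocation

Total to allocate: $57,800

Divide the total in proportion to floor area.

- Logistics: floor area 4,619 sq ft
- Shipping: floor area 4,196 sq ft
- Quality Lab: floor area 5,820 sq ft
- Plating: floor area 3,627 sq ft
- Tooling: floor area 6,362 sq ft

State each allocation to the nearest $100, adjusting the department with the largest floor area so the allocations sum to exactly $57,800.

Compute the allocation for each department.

Combined floor area = 24,624.
Pro-rata amounts: Logistics 4,619/24,624 × $57,800 = 10,842.19; Shipping 4,196/24,624 × $57,800 = 9,849.29; Quality Lab 5,820/24,624 × $57,800 = 13,661.31; Plating 3,627/24,624 × $57,800 = 8,513.67; Tooling 6,362/24,624 × $57,800 = 14,933.54.
At nearest $100: Logistics $10,800; Shipping $9,800; Quality Lab $13,700; Plating $8,500; Tooling $14,900. Sum = $57,700.
Difference $57,800 − $57,700 = +$100 applied to largest floor area (Tooling): Tooling becomes $15,000.

Logistics: $10,800 · Shipping: $9,800 · Quality Lab: $13,700 · Plating: $8,500 · Tooling: $15,000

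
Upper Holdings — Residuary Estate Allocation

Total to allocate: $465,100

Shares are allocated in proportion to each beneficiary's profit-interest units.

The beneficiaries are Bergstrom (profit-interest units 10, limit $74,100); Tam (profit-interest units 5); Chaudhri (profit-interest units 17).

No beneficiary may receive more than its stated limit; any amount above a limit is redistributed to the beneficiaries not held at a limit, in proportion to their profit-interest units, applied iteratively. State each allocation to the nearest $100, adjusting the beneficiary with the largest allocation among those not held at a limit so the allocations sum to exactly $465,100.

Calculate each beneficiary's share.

Bergstrom: $74,100 | Tam: $88,900 | Chaudhri: $302,100

Profit-interest units total: 32.
Unconstrained shares: Bergstrom 145,343.75; Tam 72,671.88; Chaudhri 247,084.38.
Cap binds for Bergstrom ($74,100); remaining pool $391,000 reallocated over remaining profit-interest units 22.
Remaining shares: Tam 88,863.64 → $88,900; Chaudhri 302,136.36 → $302,100.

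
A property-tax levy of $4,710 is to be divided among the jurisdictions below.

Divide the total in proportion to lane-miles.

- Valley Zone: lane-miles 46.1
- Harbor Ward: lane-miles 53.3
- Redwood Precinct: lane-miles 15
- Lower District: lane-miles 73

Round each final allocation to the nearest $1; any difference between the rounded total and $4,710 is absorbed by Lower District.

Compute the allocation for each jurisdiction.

Combined lane-miles = 187.4.
Raw shares: Valley Zone 46.1/187.4 × $4,710 = 1,158.65; Harbor Ward 53.3/187.4 × $4,710 = 1,339.61; Redwood Precinct 15/187.4 × $4,710 = 377.00; Lower District 73/187.4 × $4,710 = 1,834.74.
At nearest $1: Valley Zone $1,159; Harbor Ward $1,340; Redwood Precinct $377; Lower District $1,835. Sum = $4,711.
Difference $4,710 − $4,711 = −$1 applied to Lower District: Lower District becomes $1,834.

Valley Zone: $1,159 | Harbor Ward: $1,340 | Redwood Precinct: $377 | Lower District: $1,834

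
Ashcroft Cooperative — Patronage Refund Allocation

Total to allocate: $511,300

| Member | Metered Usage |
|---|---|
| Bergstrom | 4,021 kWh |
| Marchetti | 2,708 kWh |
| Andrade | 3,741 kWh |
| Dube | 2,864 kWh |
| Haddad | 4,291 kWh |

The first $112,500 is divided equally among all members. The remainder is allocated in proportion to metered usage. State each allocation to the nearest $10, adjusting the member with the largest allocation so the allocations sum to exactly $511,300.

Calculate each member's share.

Bergstrom: $113,480 | Marchetti: $83,770 | Andrade: $107,150 | Dube: $87,300 | Haddad: $119,600

Equal tier: $112,500 ÷ 5 = $22,500 apiece.
Remainder $398,800 by metered usage (total 17,625): Bergstrom 90,982.97 → $90,980; Marchetti 61,273.78 → $61,270; Andrade 84,647.42 → $84,650; Dube 64,803.59 → $64,800; Haddad 97,092.24 → $97,090.
Rounding difference +$10 on remainder applied to Haddad.
Totals: Bergstrom $22,500 + $90,980 = $113,480; Marchetti $22,500 + $61,270 = $83,770; Andrade $22,500 + $84,650 = $107,150; Dube $22,500 + $64,800 = $87,300; Haddad $22,500 + $97,100 = $119,600.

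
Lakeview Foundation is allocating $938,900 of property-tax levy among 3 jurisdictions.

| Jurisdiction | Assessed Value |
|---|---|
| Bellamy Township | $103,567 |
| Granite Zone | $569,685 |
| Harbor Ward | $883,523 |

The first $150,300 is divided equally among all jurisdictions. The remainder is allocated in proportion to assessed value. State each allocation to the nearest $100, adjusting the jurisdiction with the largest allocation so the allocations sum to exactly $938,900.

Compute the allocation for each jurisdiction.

Bellamy Township: $102,600; Granite Zone: $338,700; Harbor Ward: $497,600

First tranche $150,300 split equally: $50,100 each.
Remainder $788,600 by assessed value (total 1,556,775): Bellamy Township 52,462.90 → $52,500; Granite Zone 288,579.65 → $288,600; Harbor Ward 447,557.44 → $447,600.
Rounding difference −$100 on remainder applied to Harbor Ward.
Totals: Bellamy Township $50,100 + $52,500 = $102,600; Granite Zone $50,100 + $288,600 = $338,700; Harbor Ward $50,100 + $447,500 = $497,600.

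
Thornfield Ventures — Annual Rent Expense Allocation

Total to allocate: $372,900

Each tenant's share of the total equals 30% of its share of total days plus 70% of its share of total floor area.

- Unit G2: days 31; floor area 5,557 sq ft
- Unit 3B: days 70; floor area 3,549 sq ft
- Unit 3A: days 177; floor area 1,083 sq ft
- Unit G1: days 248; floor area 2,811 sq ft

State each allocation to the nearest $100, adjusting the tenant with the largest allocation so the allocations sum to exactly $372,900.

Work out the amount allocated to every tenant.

Unit G2: $118,200 | Unit 3B: $86,100 | Unit 3A: $59,400 | Unit G1: $109,200

Totals — days 526, floor area 13,000.
Composite weights (30% days + 70% floor area): Unit G2 0.3169; Unit 3B 0.2310; Unit 3A 0.1593; Unit G1 0.2928.
Proportional shares: Unit G2 118,173.38; Unit 3B 86,148.83; Unit 3A 59,390.27; Unit G1 109,187.51.
At nearest $100: Unit G2 $118,200; Unit 3B $86,100; Unit 3A $59,400; Unit G1 $109,200. Sum = $372,900.
No rounding difference to absorb.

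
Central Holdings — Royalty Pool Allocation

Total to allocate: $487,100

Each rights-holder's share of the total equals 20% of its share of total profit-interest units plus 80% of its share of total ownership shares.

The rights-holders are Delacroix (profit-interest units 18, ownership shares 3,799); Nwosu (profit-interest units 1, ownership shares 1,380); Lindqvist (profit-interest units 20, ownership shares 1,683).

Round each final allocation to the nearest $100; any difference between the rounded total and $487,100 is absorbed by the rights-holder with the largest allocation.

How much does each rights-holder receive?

Profit-interest units total 39; ownership shares total 6,862.
Blended shares (20% profit-interest units + 80% ownership shares): Delacroix 0.5352; Nwosu 0.1660; Lindqvist 0.2988.
Unrounded shares: Delacroix 260,701.10; Nwosu 80,865.54; Lindqvist 145,533.36.
At nearest $100: Delacroix $260,700; Nwosu $80,900; Lindqvist $145,500. Sum = $487,100.
Rounded total matches; no reconciliation needed.

Delacroix: $260,700 | Nwosu: $80,900 | Lindqvist: $145,500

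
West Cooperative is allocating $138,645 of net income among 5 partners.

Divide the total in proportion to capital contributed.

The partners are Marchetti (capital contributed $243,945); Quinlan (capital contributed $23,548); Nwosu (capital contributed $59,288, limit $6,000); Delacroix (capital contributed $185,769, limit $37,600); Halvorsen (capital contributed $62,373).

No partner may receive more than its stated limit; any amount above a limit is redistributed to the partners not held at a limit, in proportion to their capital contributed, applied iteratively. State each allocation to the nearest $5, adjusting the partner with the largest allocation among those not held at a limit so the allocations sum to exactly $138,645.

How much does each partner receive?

Marchetti: $70,290; Quinlan: $6,785; Nwosu: $6,000; Delacroix: $37,600; Halvorsen: $17,970

Capital contributed total: 574,923.
Pro-rata shares before constraints: Marchetti 58,828.32; Quinlan 5,678.70; Nwosu 14,297.54; Delacroix 44,798.94; Halvorsen 15,041.50.
Held at cap: Nwosu ($6,000), Delacroix ($37,600); balance $95,045 reallocated over remaining capital contributed 329,866.
Redistributed shares: Marchetti 70,288.40 → $70,290; Quinlan 6,784.94 → $6,785; Halvorsen 17,971.67 → $17,970.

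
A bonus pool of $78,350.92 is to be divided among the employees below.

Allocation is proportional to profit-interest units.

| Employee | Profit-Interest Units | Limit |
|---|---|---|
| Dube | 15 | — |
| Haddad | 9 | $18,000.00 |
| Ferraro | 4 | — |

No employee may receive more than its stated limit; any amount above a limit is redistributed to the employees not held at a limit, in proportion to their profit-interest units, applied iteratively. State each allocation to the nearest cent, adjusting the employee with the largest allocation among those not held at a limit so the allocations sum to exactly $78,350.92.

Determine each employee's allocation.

Combined profit-interest units = 28.
Proportional shares (ignoring caps): Dube 41,973.7071; Haddad 25,184.2243; Ferraro 11,192.9886.
Capped: Haddad ($18,000.00); residual $60,350.92 reallocated over remaining profit-interest units 19.
Redistributed shares: Dube 47,645.4632 → $47,645.46; Ferraro 12,705.4568 → $12,705.46.

Dube: $47,645.46 · Haddad: $18,000.00 · Ferraro: $12,705.46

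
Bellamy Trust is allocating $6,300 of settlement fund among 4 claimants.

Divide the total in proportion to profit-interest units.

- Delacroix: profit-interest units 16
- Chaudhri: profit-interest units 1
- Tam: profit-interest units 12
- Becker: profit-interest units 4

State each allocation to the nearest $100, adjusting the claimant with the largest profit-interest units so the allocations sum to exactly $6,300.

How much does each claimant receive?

Total profit-interest units = 33.
Raw shares: Delacroix 16/33 × $6,300 = 3,054.55; Chaudhri 1/33 × $6,300 = 190.91; Tam 12/33 × $6,300 = 2,290.91; Becker 4/33 × $6,300 = 763.64.
After rounding ($100): Delacroix $3,100; Chaudhri $200; Tam $2,300; Becker $800. Sum = $6,400.
Difference $6,300 − $6,400 = −$100 applied to largest profit-interest units (Delacroix): Delacroix becomes $3,000.

Delacroix: $3,000 · Chaudhri: $200 · Tam: $2,300 · Becker: $800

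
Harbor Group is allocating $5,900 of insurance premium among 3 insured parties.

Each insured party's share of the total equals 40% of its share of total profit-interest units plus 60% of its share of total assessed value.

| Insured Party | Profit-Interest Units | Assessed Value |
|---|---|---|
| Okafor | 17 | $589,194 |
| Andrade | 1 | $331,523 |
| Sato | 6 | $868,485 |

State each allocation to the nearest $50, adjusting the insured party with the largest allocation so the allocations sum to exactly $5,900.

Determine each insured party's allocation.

Okafor: $2,850 | Andrade: $750 | Sato: $2,300

Totals — profit-interest units 24, assessed value 1,789,202.
Combined weights (40% profit-interest units + 60% assessed value): Okafor 0.4809; Andrade 0.1278; Sato 0.3912.
Unrounded shares: Okafor 2,837.41; Andrade 754.26; Sato 2,308.33.
At nearest $50: Okafor $2,850; Andrade $750; Sato $2,300. Sum = $5,900.
Sum already equals the total — no adjustment.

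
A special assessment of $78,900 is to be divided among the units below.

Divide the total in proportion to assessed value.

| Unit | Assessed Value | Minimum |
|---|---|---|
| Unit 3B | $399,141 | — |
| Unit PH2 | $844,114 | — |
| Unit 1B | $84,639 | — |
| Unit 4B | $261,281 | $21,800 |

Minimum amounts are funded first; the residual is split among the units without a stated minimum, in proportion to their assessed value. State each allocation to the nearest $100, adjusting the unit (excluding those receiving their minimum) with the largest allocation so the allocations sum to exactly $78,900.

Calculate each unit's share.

Unit 3B: $17,200 | Unit PH2: $36,300 | Unit 1B: $3,600 | Unit 4B: $21,800

Guaranteed amounts: Unit 4B $21,800. Residual $57,100.
Residual split over remaining assessed value 1,327,894: Unit 3B 17,163.23 → $17,200; Unit PH2 36,297.26 → $36,300; Unit 1B 3,639.51 → $3,600.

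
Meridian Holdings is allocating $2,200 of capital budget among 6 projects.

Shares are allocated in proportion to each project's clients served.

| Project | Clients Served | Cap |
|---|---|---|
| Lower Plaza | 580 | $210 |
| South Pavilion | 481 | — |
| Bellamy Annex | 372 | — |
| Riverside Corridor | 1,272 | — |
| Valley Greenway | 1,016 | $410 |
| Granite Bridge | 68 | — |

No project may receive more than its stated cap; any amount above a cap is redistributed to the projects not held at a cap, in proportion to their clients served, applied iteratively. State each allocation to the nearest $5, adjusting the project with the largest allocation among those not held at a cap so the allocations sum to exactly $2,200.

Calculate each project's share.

Lower Plaza: $210 | South Pavilion: $345 | Bellamy Annex: $270 | Riverside Corridor: $915 | Valley Greenway: $410 | Granite Bridge: $50

Total clients served = 3,789.
Pro-rata shares before constraints: Lower Plaza 336.76; South Pavilion 279.28; Bellamy Annex 215.99; Riverside Corridor 738.56; Valley Greenway 589.92; Granite Bridge 39.48.
Cap binds for Lower Plaza ($210), Valley Greenway ($410); remaining pool $1,580 reallocated over remaining clients served 2,193.
Redistributed shares: South Pavilion 346.55 → $345; Bellamy Annex 268.02 → $270; Riverside Corridor 916.44 → $915; Granite Bridge 48.99 → $50.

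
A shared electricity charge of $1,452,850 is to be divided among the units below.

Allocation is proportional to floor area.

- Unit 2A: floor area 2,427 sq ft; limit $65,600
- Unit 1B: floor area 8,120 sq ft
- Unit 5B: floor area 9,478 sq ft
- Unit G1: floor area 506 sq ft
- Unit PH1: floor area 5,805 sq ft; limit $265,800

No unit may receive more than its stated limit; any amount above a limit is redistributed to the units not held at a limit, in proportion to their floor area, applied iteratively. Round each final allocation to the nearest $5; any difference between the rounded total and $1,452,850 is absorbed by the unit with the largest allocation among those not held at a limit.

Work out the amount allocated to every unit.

Unit 2A: $65,600; Unit 1B: $502,990; Unit 5B: $587,115; Unit G1: $31,345; Unit PH1: $265,800

Sum of floor area: 26,336.
Proportional shares (ignoring caps): Unit 2A 133,887.72; Unit 1B 447,947.37; Unit 5B 522,862.71; Unit G1 27,913.96; Unit PH1 320,238.24.
Cap binds for Unit 2A ($65,600), Unit PH1 ($265,800); remaining pool $1,121,450 reallocated over remaining floor area 18,104.
Remaining shares: Unit 1B 502,992.38 → $502,990; Unit 5B 587,113.52 → $587,115; Unit G1 31,344.11 → $31,345.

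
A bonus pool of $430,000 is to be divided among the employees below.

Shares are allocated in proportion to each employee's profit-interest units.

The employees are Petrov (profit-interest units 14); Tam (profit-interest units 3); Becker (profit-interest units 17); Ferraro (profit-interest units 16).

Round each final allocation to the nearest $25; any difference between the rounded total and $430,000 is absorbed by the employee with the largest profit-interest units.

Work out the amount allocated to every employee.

Total profit-interest units = 14 + 3 + 17 + 16 = 50.
Proportional shares: Petrov 120,400.00; Tam 25,800.00; Becker 146,200.00; Ferraro 137,600.00.
At nearest $25: Petrov $120,400; Tam $25,800; Becker $146,200; Ferraro $137,600. Sum = $430,000.
Sum already equals the total — no adjustment.

Petrov: $120,400; Tam: $25,800; Becker: $146,200; Ferraro: $137,600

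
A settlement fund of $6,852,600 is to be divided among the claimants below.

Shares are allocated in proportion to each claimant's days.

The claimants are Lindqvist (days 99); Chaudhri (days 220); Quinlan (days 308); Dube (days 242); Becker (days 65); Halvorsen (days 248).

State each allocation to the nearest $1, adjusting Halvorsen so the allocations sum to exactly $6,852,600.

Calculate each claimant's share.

Lindqvist: $573,949 | Chaudhri: $1,275,442 | Quinlan: $1,785,618 | Dube: $1,402,986 | Becker: $376,835 | Halvorsen: $1,437,770

Sum of days: 1,182.
Pro-rata amounts: Lindqvist 99/1,182 × $6,852,600 = 573,948.73; Chaudhri 220/1,182 × $6,852,600 = 1,275,441.62; Quinlan 308/1,182 × $6,852,600 = 1,785,618.27; Dube 242/1,182 × $6,852,600 = 1,402,985.79; Becker 65/1,182 × $6,852,600 = 376,835.03; Halvorsen 248/1,182 × $6,852,600 = 1,437,770.56.
Rounded to nearest $1: Lindqvist $573,949; Chaudhri $1,275,442; Quinlan $1,785,618; Dube $1,402,986; Becker $376,835; Halvorsen $1,437,771. Sum = $6,852,601.
Difference $6,852,600 − $6,852,601 = −$1 applied to Halvorsen: Halvorsen becomes $1,437,770.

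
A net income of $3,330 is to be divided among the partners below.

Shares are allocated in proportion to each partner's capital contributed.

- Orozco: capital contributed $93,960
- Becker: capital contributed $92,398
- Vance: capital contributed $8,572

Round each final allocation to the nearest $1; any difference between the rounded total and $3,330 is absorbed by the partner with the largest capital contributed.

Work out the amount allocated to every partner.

Orozco: $1,606 | Becker: $1,578 | Vance: $146

Combined capital contributed = 194,930.
Proportional shares: Orozco 93,960/194,930 × $3,330 = 1,605.12; Becker 92,398/194,930 × $3,330 = 1,578.44; Vance 8,572/194,930 × $3,330 = 146.44.
Rounded to nearest $1: Orozco $1,605; Becker $1,578; Vance $146. Sum = $3,329.
Difference $3,330 − $3,329 = +$1 applied to largest capital contributed (Orozco): Orozco becomes $1,606.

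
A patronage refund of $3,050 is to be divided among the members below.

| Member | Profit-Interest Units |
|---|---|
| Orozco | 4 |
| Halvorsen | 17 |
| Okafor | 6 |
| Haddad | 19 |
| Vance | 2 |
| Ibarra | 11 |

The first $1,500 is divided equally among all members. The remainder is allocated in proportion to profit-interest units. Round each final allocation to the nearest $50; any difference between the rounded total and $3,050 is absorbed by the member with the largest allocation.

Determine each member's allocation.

Equal tier: $1,500 ÷ 6 = $250 apiece.
Remainder $1,550 by profit-interest units (total 59): Orozco 105.08 → $100; Halvorsen 446.61 → $450; Okafor 157.63 → $150; Haddad 499.15 → $500; Vance 52.54 → $50; Ibarra 288.98 → $300.
Totals: Orozco $250 + $100 = $350; Halvorsen $250 + $450 = $700; Okafor $250 + $150 = $400; Haddad $250 + $500 = $750; Vance $250 + $50 = $300; Ibarra $250 + $300 = $550.

Orozco: $350 · Halvorsen: $700 · Okafor: $400 · Haddad: $750 · Vance: $300 · Ibarra: $550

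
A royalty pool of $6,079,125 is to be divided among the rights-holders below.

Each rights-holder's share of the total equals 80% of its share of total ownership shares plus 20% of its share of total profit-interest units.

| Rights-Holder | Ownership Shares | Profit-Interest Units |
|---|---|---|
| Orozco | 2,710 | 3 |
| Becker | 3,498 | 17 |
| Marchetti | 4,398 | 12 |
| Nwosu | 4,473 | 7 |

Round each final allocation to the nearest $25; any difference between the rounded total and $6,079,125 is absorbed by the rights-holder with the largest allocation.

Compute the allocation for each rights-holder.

Orozco: $967,550 · Becker: $1,658,150 · Marchetti: $1,792,550 · Nwosu: $1,660,875

Ownership shares total 15,079; profit-interest units total 39.
Combined weights (80% ownership shares + 20% profit-interest units): Orozco 0.1592; Becker 0.2728; Marchetti 0.2949; Nwosu 0.2732.
Pro-rata amounts: Orozco 967,557.96; Becker 1,658,154.81; Marchetti 1,792,549.06; Nwosu 1,660,863.17.
At nearest $25: Orozco $967,550; Becker $1,658,150; Marchetti $1,792,550; Nwosu $1,660,875. Sum = $6,079,125.
Sum already equals the total — no adjustment.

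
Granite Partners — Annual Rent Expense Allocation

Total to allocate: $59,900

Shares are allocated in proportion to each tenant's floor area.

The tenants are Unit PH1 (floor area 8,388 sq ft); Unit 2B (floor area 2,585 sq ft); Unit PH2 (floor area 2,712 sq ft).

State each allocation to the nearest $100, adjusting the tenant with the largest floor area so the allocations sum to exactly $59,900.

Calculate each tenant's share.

Unit PH1: $36,700 | Unit 2B: $11,300 | Unit PH2: $11,900

Sum of floor area: 8,388 + 2,585 + 2,712 = 13,685.
Proportional shares: Unit PH1 36,714.74; Unit 2B 11,314.69; Unit PH2 11,870.57.
After rounding ($100): Unit PH1 $36,700; Unit 2B $11,300; Unit PH2 $11,900. Sum = $59,900.
No rounding difference to absorb.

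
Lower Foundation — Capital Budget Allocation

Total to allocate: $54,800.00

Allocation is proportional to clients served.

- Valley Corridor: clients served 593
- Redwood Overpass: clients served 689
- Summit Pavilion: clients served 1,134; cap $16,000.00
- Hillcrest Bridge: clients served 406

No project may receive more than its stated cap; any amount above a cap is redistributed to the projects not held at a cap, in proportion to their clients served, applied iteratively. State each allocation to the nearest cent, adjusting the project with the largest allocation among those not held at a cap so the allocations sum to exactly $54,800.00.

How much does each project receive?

Valley Corridor: $13,630.57; Redwood Overpass: $15,837.20; Summit Pavilion: $16,000.00; Hillcrest Bridge: $9,332.23

Total clients served = 2,822.
Unconstrained shares: Valley Corridor 11,515.3792; Redwood Overpass 13,379.5889; Summit Pavilion 22,020.9780; Hillcrest Bridge 7,884.0539.
Capped: Summit Pavilion ($16,000.00); remaining pool $38,800.00 reallocated over remaining clients served 1,688.
Shares after redistribution: Valley Corridor 13,630.5687 → $13,630.57; Redwood Overpass 15,837.2038 → $15,837.20; Hillcrest Bridge 9,332.2275 → $9,332.23.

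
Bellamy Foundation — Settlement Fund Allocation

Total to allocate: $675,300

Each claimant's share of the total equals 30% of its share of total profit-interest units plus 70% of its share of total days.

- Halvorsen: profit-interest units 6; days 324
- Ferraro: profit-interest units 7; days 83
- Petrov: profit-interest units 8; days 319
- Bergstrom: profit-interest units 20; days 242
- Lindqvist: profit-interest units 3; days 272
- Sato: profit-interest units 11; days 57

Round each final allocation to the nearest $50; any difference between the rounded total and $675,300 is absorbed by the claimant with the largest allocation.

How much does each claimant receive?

Halvorsen: $140,200 | Ferraro: $56,050 | Petrov: $145,750 | Bergstrom: $161,800 | Lindqvist: $110,200 | Sato: $61,300

Profit-interest units total 55; days total 1,297.
Combined weights (30% profit-interest units + 70% days): Halvorsen 0.2076; Ferraro 0.0830; Petrov 0.2158; Bergstrom 0.2397; Lindqvist 0.1632; Sato 0.0908.
Proportional shares: Halvorsen 140,187.11; Ferraro 56,034.71; Petrov 145,731.70; Bergstrom 161,869.41; Lindqvist 110,184.61; Sato 61,292.46.
After rounding ($50): Halvorsen $140,200; Ferraro $56,050; Petrov $145,750; Bergstrom $161,850; Lindqvist $110,200; Sato $61,300. Sum = $675,350.
Difference $675,300 − $675,350 = −$50 applied to largest allocation (Bergstrom): Bergstrom becomes $161,800.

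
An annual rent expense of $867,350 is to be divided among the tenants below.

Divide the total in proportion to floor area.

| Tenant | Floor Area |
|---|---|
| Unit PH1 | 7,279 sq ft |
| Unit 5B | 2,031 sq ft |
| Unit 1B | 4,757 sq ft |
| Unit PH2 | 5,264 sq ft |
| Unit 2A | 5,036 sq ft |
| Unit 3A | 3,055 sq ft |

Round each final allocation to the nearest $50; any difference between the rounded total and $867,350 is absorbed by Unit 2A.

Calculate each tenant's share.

Total floor area = 27,422.
Raw shares: Unit PH1 7,279/27,422 × $867,350 = 230,232.68; Unit 5B 2,031/27,422 × $867,350 = 64,239.95; Unit 1B 4,757/27,422 × $867,350 = 150,462.55; Unit PH2 5,264/27,422 × $867,350 = 166,498.81; Unit 2A 5,036/27,422 × $867,350 = 159,287.24; Unit 3A 3,055/27,422 × $867,350 = 96,628.77.
At nearest $50: Unit PH1 $230,250; Unit 5B $64,250; Unit 1B $150,450; Unit PH2 $166,500; Unit 2A $159,300; Unit 3A $96,650. Sum = $867,400.
Difference $867,350 − $867,400 = −$50 applied to Unit 2A: Unit 2A becomes $159,250.

Unit PH1: $230,250 · Unit 5B: $64,250 · Unit 1B: $150,450 · Unit PH2: $166,500 · Unit 2A: $159,250 · Unit 3A: $96,650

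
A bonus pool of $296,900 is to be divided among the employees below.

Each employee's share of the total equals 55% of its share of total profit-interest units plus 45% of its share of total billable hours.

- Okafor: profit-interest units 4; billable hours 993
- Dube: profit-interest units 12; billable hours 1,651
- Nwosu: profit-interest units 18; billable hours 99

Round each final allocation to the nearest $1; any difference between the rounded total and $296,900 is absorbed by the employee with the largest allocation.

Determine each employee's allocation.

Profit-interest units total 34; billable hours total 2,743.
Composite weights (55% profit-interest units + 45% billable hours): Okafor 0.2276; Dube 0.4650; Nwosu 0.3074.
Pro-rata amounts: Okafor 67,577.84; Dube 138,049.81; Nwosu 91,272.35.
Rounded to nearest $1: Okafor $67,578; Dube $138,050; Nwosu $91,272. Sum = $296,900.
No rounding difference to absorb.

Okafor: $67,578 | Dube: $138,050 | Nwosu: $91,272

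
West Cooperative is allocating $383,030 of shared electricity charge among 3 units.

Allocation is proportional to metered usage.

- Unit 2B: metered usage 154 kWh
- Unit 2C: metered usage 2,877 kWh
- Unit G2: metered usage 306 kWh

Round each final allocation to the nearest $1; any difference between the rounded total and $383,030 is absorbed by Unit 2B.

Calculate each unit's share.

Unit 2B: $17,676; Unit 2C: $330,230; Unit G2: $35,124

Combined metered usage = 3,337.
Unrounded shares: Unit 2B 154/3,337 × $383,030 = 17,676.54; Unit 2C 2,877/3,337 × $383,030 = 330,229.94; Unit G2 306/3,337 × $383,030 = 35,123.52.
Rounded to nearest $1: Unit 2B $17,677; Unit 2C $330,230; Unit G2 $35,124. Sum = $383,031.
Difference $383,030 − $383,031 = −$1 applied to Unit 2B: Unit 2B becomes $17,676.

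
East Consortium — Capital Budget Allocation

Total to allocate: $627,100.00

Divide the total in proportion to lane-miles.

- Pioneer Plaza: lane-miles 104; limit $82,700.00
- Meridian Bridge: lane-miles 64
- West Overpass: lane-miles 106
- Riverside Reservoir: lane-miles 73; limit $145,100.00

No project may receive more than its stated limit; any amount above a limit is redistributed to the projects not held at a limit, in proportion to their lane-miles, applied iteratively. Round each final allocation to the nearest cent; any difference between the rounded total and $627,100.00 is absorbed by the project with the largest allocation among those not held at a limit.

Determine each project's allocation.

Sum of lane-miles: 347.
Unconstrained shares: Pioneer Plaza 187,949.2795; Meridian Bridge 115,661.0951; West Overpass 191,563.6888; Riverside Reservoir 131,925.9366.
Cap binds for Pioneer Plaza ($82,700.00); remaining pool $544,400.00 reallocated over remaining lane-miles 243.
Cap binds for Riverside Reservoir ($145,100.00); remaining pool $399,300.00 reallocated over remaining lane-miles 170.
Shares after redistribution: Meridian Bridge 150,324.7059 → $150,324.71; West Overpass 248,975.2941 → $248,975.29.

Pioneer Plaza: $82,700.00 · Meridian Bridge: $150,324.71 · West Overpass: $248,975.29 · Riverside Reservoir: $145,100.00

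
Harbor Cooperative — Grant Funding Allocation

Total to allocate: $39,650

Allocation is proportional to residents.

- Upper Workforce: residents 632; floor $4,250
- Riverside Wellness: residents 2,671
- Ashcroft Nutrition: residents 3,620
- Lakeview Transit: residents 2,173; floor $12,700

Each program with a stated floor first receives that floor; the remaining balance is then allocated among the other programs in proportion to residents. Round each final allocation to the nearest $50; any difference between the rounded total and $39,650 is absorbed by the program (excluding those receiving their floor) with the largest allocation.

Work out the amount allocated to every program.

Upper Workforce: $4,250 | Riverside Wellness: $9,650 | Ashcroft Nutrition: $13,050 | Lakeview Transit: $12,700

Fund the minimums — Upper Workforce $4,250; Lakeview Transit $12,700. Remaining pool $22,700.
Remaining pool split over remaining residents 6,291: Riverside Wellness 9,637.85 → $9,650; Ashcroft Nutrition 13,062.15 → $13,050.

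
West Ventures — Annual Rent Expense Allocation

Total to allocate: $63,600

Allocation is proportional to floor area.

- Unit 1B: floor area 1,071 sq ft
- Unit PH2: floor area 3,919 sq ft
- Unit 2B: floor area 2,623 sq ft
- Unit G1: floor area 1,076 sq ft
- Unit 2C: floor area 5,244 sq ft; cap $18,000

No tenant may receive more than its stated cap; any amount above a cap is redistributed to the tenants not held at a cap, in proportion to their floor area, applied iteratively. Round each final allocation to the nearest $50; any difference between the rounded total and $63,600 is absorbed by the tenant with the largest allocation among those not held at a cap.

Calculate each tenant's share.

Unit 1B: $5,600; Unit PH2: $20,600; Unit 2B: $13,750; Unit G1: $5,650; Unit 2C: $18,000

Sum of floor area: 13,933.
Pro-rata shares before constraints: Unit 1B 4,888.80; Unit PH2 17,889.07; Unit 2B 11,973.21; Unit G1 4,911.62; Unit 2C 23,937.30.
Held at cap: Unit 2C ($18,000); residual $45,600 reallocated over remaining floor area 8,689.
Redistributed shares: Unit 1B 5,620.62 → $5,600; Unit PH2 20,566.97 → $20,550; Unit 2B 13,765.54 → $13,750; Unit G1 5,646.86 → $5,650.
Rounding difference +$50 applied to Unit PH2 → $20,600.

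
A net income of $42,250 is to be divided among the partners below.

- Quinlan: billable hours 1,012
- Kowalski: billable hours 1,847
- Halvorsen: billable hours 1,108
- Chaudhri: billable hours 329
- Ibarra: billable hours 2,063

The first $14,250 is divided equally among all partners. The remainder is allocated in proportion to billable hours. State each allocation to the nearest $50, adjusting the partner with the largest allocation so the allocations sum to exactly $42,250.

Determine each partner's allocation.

Quinlan: $7,300; Kowalski: $11,000; Halvorsen: $7,750; Chaudhri: $4,300; Ibarra: $11,900

$14,250 shared equally gives $2,850 per partner.
Remainder $28,000 by billable hours (total 6,359): Quinlan 4,456.05 → $4,450; Kowalski 8,132.73 → $8,150; Halvorsen 4,878.75 → $4,900; Chaudhri 1,448.66 → $1,450; Ibarra 9,083.82 → $9,100.
Rounding difference −$50 on remainder applied to Ibarra.
Totals: Quinlan $2,850 + $4,450 = $7,300; Kowalski $2,850 + $8,150 = $11,000; Halvorsen $2,850 + $4,900 = $7,750; Chaudhri $2,850 + $1,450 = $4,300; Ibarra $2,850 + $9,050 = $11,900.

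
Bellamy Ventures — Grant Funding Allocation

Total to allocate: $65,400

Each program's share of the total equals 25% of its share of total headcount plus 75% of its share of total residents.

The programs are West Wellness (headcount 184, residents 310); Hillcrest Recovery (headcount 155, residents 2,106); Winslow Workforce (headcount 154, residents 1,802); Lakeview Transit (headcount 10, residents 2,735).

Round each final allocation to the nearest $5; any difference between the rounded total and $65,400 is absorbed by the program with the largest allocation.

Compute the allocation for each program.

Totals — headcount 503, residents 6,953.
Combined weights (25% headcount + 75% residents): West Wellness 0.1249; Hillcrest Recovery 0.3042; Winslow Workforce 0.2709; Lakeview Transit 0.3000.
Pro-rata amounts: West Wellness 8,167.81; Hillcrest Recovery 19,895.07; Winslow Workforce 17,717.99; Lakeview Transit 19,619.13.
After rounding ($5): West Wellness $8,170; Hillcrest Recovery $19,895; Winslow Workforce $17,720; Lakeview Transit $19,620. Sum = $65,405.
Difference $65,400 − $65,405 = −$5 applied to largest allocation (Hillcrest Recovery): Hillcrest Recovery becomes $19,890.

West Wellness: $8,170 · Hillcrest Recovery: $19,890 · Winslow Workforce: $17,720 · Lakeview Transit: $19,620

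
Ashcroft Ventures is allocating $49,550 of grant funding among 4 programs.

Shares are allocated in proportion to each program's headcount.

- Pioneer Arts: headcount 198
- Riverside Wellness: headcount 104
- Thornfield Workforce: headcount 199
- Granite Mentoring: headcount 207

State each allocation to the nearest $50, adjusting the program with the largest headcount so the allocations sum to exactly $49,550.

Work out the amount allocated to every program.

Total headcount = 708.
Proportional shares: Pioneer Arts 198/708 × $49,550 = 13,857.20; Riverside Wellness 104/708 × $49,550 = 7,278.53; Thornfield Workforce 199/708 × $49,550 = 13,927.19; Granite Mentoring 207/708 × $49,550 = 14,487.08.
At nearest $50: Pioneer Arts $13,850; Riverside Wellness $7,300; Thornfield Workforce $13,950; Granite Mentoring $14,500. Sum = $49,600.
Difference $49,550 − $49,600 = −$50 applied to largest headcount (Granite Mentoring): Granite Mentoring becomes $14,450.

Pioneer Arts: $13,850 · Riverside Wellness: $7,300 · Thornfield Workforce: $13,950 · Granite Mentoring: $14,450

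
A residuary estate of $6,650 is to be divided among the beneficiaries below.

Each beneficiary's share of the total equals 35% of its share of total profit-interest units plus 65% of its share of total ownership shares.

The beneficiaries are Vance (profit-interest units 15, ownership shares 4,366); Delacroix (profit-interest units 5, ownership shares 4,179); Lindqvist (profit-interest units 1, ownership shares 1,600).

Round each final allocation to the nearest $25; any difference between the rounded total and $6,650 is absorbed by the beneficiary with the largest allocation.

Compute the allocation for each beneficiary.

Vance: $3,525; Delacroix: $2,325; Lindqvist: $800

Profit-interest units total 21; ownership shares total 10,145.
Composite weights (35% profit-interest units + 65% ownership shares): Vance 0.5297; Delacroix 0.3511; Lindqvist 0.1192.
Proportional shares: Vance 3,522.73; Delacroix 2,334.72; Lindqvist 792.55.
After rounding ($25): Vance $3,525; Delacroix $2,325; Lindqvist $800. Sum = $6,650.
Rounded total matches; no reconciliation needed.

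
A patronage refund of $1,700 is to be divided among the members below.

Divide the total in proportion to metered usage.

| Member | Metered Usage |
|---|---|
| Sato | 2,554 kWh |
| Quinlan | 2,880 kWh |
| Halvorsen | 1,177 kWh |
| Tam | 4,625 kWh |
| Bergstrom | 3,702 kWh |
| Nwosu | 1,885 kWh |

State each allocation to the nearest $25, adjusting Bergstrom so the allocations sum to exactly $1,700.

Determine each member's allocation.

Sum of metered usage: 16,823.
Raw shares: Sato 2,554/16,823 × $1,700 = 258.09; Quinlan 2,880/16,823 × $1,700 = 291.03; Halvorsen 1,177/16,823 × $1,700 = 118.94; Tam 4,625/16,823 × $1,700 = 467.37; Bergstrom 3,702/16,823 × $1,700 = 374.09; Nwosu 1,885/16,823 × $1,700 = 190.48.
Rounded to nearest $25: Sato $250; Quinlan $300; Halvorsen $125; Tam $475; Bergstrom $375; Nwosu $200. Sum = $1,725.
Difference $1,700 − $1,725 = −$25 applied to Bergstrom: Bergstrom becomes $350.

Sato: $250 · Quinlan: $300 · Halvorsen: $125 · Tam: $475 · Bergstrom: $350 · Nwosu: $200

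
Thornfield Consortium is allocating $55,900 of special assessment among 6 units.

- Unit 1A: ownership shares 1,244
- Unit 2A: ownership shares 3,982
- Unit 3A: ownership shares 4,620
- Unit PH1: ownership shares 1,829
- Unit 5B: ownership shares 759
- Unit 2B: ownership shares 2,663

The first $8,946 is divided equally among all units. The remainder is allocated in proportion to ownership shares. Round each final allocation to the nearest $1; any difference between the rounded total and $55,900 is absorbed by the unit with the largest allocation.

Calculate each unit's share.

First tranche $8,946 split equally: $1,491 each.
Remainder $46,954 by ownership shares (total 15,097): Unit 1A 3,869.03 → $3,869; Unit 2A 12,384.63 → $12,385; Unit 3A 14,368.91 → $14,369; Unit PH1 5,688.47 → $5,688; Unit 5B 2,360.61 → $2,361; Unit 2B 8,282.34 → $8,282.
Totals: Unit 1A $1,491 + $3,869 = $5,360; Unit 2A $1,491 + $12,385 = $13,876; Unit 3A $1,491 + $14,369 = $15,860; Unit PH1 $1,491 + $5,688 = $7,179; Unit 5B $1,491 + $2,361 = $3,852; Unit 2B $1,491 + $8,282 = $9,773.

Unit 1A: $5,360; Unit 2A: $13,876; Unit 3A: $15,860; Unit PH1: $7,179; Unit 5B: $3,852; Unit 2B: $9,773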